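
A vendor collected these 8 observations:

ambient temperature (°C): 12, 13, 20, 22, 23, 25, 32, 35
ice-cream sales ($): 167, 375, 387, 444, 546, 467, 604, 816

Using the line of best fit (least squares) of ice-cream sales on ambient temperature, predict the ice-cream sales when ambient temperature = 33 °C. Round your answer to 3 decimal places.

n = 8, Σx = 182, Σy = 3806, Σxy = 96508, Σx² = 4600
Sxx = Σx² − (Σx)²/n = 4600 − 4140.5 = 459.5
Sxy = Σxy − (Σx)(Σy)/n = 96508 − 86586.5 = 9921.5
b = Sxy/Sxx = 9921.5/459.5 = 21.591948
a = ȳ − b·x̄ = 475.75 − 21.591948·22.75 = -15.466812
ŷ(33) = a + b·33 = -15.466812 + 21.591948·33 = 697.067465

697.067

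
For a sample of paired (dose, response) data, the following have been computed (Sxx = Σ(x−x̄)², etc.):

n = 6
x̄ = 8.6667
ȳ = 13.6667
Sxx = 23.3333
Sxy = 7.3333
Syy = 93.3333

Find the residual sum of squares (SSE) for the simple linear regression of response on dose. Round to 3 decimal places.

b = Sxy/Sxx = 7.3333/23.3333 = 0.314285
SSE = Syy − b·Sxy = 93.3333 − 0.314285·7.3333 = 91.028556

91.029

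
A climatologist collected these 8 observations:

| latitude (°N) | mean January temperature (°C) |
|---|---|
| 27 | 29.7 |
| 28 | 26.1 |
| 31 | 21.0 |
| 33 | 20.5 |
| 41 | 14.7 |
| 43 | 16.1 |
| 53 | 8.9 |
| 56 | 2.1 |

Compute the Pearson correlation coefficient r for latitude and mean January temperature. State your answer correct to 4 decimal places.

n = 8, Σx = 312, Σy = 139.1, Σxy = 4744.5, Σx² = 13038, Σy² = 2983.47
Sxx = Σx² − (Σx)²/n = 13038 − 12168 = 870
Sxy = Σxy − (Σx)(Σy)/n = 4744.5 − 5424.9 = -680.4
Syy = Σy² − (Σy)²/n = 2983.47 − 2418.60125 = 564.86875
r = Sxy/√(Sxx·Syy) = -680.4/√(491435.8125) = -680.4/701.024830 = -0.970579

-0.9706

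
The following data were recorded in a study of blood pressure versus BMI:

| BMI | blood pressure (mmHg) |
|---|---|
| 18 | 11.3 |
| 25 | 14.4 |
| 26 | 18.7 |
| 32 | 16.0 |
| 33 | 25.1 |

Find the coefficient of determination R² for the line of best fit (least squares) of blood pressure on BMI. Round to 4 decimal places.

0.6080

n = 5, Σx = 134, Σy = 85.5, Σxy = 2389.9, Σx² = 3738, Σy² = 1570.75
Sxx = Σx² − (Σx)²/n = 3738 − 3591.2 = 146.8
Sxy = Σxy − (Σx)(Σy)/n = 2389.9 − 2291.4 = 98.5
Syy = Σy² − (Σy)²/n = 1570.75 − 1462.05 = 108.7
R² = Sxy²/(Sxx·Syy) = (98.5)²/(146.8·108.7) = 0.608019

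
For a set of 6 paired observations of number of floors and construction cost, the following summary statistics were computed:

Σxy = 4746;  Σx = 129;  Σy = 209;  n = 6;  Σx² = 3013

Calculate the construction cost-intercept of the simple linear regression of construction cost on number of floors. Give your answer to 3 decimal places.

12.166

Sxx = Σx² − (Σx)²/n = 3013 − 2773.5 = 239.5
Sxy = Σxy − (Σx)(Σy)/n = 4746 − 4493.5 = 252.5
b = Sxy/Sxx = 252.5/239.5 = 1.054280
a = ȳ − b·x̄ = 34.833333 − 1.054280·21.5 = 12.166319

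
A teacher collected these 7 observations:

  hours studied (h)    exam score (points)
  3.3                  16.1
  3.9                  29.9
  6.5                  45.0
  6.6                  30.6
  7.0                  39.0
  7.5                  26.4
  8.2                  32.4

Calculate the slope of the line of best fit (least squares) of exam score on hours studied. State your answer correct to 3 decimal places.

2.623

n = 7, Σx = 43, Σy = 219.4, Σxy = 1400.88, Σx² = 284.4
Sxx = Σx² − (Σx)²/n = 284.4 − 264.142857 = 20.257143
Sxy = Σxy − (Σx)(Σy)/n = 1400.88 − 1347.742857 = 53.137143
b = Sxy/Sxx = 53.137143/20.257143 = 2.623131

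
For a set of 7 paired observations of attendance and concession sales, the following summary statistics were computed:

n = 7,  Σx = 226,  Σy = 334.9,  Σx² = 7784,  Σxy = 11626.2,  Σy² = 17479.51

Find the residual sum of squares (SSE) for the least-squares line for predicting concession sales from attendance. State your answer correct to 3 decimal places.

Sxx = Σx² − (Σx)²/n = 7784 − 7296.571429 = 487.428571
Sxy = Σxy − (Σx)(Σy)/n = 11626.2 − 10812.485714 = 813.714286
Syy = Σy² − (Σy)²/n = 17479.51 − 16022.572857 = 1456.937143
b = Sxy/Sxx = 813.714286/487.428571 = 1.669402
SSE = Syy − b·Sxy = 1456.937143 − 1.669402·813.714286 = 98.520797

98.521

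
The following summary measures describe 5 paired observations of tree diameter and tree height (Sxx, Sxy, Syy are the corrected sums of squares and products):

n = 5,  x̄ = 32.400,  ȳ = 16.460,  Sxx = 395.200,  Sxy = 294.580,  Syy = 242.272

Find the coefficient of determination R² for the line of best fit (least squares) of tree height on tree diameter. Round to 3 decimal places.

R² = Sxy²/(Sxx·Syy) = (294.58)²/(395.2·242.272) = 0.906330

0.906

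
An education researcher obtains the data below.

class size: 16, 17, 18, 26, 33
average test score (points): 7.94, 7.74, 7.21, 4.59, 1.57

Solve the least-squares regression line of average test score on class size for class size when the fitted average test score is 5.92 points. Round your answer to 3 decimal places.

n = 5, Σx = 110, Σy = 29.05, Σxy = 559.55, Σx² = 2634
Sxx = Σx² − (Σx)²/n = 2634 − 2420 = 214
Sxy = Σxy − (Σx)(Σy)/n = 559.55 − 639.1 = -79.55
b = Sxy/Sxx = -79.55/214 = -0.371729
a = ȳ − b·x̄ = 5.81 − (-0.371729)·22 = 13.988037
Set a + b·x = 5.92: x = (5.92 − 13.988037) / (-0.371729) = 21.704085

21.704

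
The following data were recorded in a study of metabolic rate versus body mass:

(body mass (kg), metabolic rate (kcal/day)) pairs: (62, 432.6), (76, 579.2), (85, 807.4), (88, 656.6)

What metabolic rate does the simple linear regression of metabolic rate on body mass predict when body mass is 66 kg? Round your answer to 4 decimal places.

482.2116

n = 4, Σx = 311, Σy = 2475.8, Σxy = 197250.2, Σx² = 24589
Sxx = Σx² − (Σx)²/n = 24589 − 24180.25 = 408.75
Sxy = Σxy − (Σx)(Σy)/n = 197250.2 − 192493.45 = 4756.75
b = Sxy/Sxx = 4756.75/408.75 = 11.637309
a = ȳ − b·x̄ = 618.95 − 11.637309·77.75 = -285.850765
ŷ(66) = a + b·66 = -285.850765 + 11.637309·66 = 482.211621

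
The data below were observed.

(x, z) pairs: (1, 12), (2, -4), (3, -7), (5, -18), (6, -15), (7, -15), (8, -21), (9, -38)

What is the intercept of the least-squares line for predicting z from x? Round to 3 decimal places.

10.144

n = 8, Σx = 41, Σy = -106, Σxy = -812, Σx² = 269
Sxx = Σx² − (Σx)²/n = 269 − 210.125 = 58.875
Sxy = Σxy − (Σx)(Σy)/n = -812 − (-543.25) = -268.75
b = Sxy/Sxx = -268.75/58.875 = -4.564756
a = ȳ − b·x̄ = -13.25 − (-4.564756)·5.125 = 10.144374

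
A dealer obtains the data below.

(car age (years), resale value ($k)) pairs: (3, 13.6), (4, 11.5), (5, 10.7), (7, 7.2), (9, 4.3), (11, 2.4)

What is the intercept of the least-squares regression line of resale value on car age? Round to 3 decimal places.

17.486

n = 6, Σx = 39, Σy = 49.7, Σxy = 255.8, Σx² = 301
Sxx = Σx² − (Σx)²/n = 301 − 253.5 = 47.5
Sxy = Σxy − (Σx)(Σy)/n = 255.8 − 323.05 = -67.25
b = Sxy/Sxx = -67.25/47.5 = -1.415789
a = ȳ − b·x̄ = 8.283333 − (-1.415789)·6.5 = 17.485965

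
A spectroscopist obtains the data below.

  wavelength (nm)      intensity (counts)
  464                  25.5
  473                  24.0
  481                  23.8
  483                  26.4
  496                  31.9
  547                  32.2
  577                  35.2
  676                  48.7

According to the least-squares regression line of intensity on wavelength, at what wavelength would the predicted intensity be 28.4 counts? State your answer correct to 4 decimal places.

501.5333

n = 8, Σx = 4197, Σy = 247.7, Σxy = 134050.4, Σx² = 2238805
Sxx = Σx² − (Σx)²/n = 2238805 − 2201851.125 = 36953.875
Sxy = Σxy − (Σx)(Σy)/n = 134050.4 − 129949.6125 = 4100.7875
b = Sxy/Sxx = 4100.7875/36953.875 = 0.110970
a = ȳ − b·x̄ = 30.9625 − 0.110970·524.625 = -27.255363
Set a + b·x = 28.4: x = (28.4 − (-27.255363)) / 0.110970 = 501.533263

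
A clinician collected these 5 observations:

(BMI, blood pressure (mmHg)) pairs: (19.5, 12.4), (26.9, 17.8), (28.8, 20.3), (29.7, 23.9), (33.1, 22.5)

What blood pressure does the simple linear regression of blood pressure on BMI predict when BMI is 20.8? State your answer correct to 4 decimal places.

n = 5, Σx = 138, Σy = 96.9, Σxy = 2759.84, Σx² = 3911
Sxx = Σx² − (Σx)²/n = 3911 − 3808.8 = 102.2
Sxy = Σxy − (Σx)(Σy)/n = 2759.84 − 2674.44 = 85.4
b = Sxy/Sxx = 85.4/102.2 = 0.835616
a = ȳ − b·x̄ = 19.38 − 0.835616·27.6 = -3.683014
ŷ(20.8) = a + b·20.8 = -3.683014 + 0.835616·20.8 = 13.697808

13.6978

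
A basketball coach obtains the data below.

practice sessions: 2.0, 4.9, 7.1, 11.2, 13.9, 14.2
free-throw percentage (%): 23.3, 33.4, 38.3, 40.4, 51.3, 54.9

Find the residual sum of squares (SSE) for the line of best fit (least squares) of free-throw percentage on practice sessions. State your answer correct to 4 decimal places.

n = 6, Σx = 53.3, Σy = 241.6, Σxy = 2427.32, Σx² = 598.71, Σy² = 10403.2
Sxx = Σx² − (Σx)²/n = 598.71 − 473.481667 = 125.228333
Sxy = Σxy − (Σx)(Σy)/n = 2427.32 − 2146.213333 = 281.106667
Syy = Σy² − (Σy)²/n = 10403.2 − 9728.426667 = 674.773333
b = Sxy/Sxx = 281.106667/125.228333 = 2.244753
SSE = Syy − b·Sxy = 674.773333 − 2.244753·281.106667 = 43.758323

43.7583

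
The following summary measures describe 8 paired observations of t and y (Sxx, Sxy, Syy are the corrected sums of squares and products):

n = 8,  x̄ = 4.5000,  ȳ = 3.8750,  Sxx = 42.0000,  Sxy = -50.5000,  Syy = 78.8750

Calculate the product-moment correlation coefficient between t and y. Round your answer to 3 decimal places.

-0.877

r = Sxy/√(Sxx·Syy) = -50.5/√(3312.75) = -50.5/57.556494 = -0.877399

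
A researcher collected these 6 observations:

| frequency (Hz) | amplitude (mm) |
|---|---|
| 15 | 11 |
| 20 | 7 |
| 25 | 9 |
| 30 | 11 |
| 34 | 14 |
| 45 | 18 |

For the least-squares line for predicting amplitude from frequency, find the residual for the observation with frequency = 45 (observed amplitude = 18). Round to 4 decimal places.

1.1924

n = 6, Σx = 169, Σy = 70, Σxy = 2146, Σx² = 5331
Sxx = Σx² − (Σx)²/n = 5331 − 4760.166667 = 570.833333
Sxy = Σxy − (Σx)(Σy)/n = 2146 − 1971.666667 = 174.333333
b = Sxy/Sxx = 174.333333/570.833333 = 0.305401
a = ȳ − b·x̄ = 11.666667 − 0.305401·28.166667 = 3.064526
ŷ(45) = 3.064526 + 0.305401·45 = 16.807591
residual = y − ŷ = 18 − 16.807591 = 1.192409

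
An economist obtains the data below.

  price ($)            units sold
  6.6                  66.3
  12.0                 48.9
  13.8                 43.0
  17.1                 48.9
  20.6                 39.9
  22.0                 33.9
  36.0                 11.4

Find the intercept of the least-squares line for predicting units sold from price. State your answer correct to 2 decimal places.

n = 7, Σx = 128.1, Σy = 292.3, Σxy = 4432.11, Σx² = 2874.77
Sxx = Σx² − (Σx)²/n = 2874.77 − 2344.23 = 530.54
Sxy = Σxy − (Σx)(Σy)/n = 4432.11 − 5349.09 = -916.98
b = Sxy/Sxx = -916.98/530.54 = -1.728390
a = ȳ − b·x̄ = 41.757143 − (-1.728390)·18.3 = 73.386679

73.39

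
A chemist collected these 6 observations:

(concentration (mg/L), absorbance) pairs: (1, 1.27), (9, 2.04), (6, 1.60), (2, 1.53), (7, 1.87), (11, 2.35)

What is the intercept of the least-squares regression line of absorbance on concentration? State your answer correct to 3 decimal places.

1.203

n = 6, Σx = 36, Σy = 10.66, Σxy = 71.23, Σx² = 292
Sxx = Σx² − (Σx)²/n = 292 − 216 = 76
Sxy = Σxy − (Σx)(Σy)/n = 71.23 − 63.96 = 7.27
b = Sxy/Sxx = 7.27/76 = 0.095658
a = ȳ − b·x̄ = 1.776667 − 0.095658·6 = 1.202719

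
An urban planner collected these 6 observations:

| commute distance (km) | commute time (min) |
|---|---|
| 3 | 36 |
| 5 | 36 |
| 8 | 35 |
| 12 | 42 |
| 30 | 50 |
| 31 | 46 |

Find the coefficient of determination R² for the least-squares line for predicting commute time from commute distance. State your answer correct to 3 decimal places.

n = 6, Σx = 89, Σy = 245, Σxy = 3998, Σx² = 2103, Σy² = 10197
Sxx = Σx² − (Σx)²/n = 2103 − 1320.166667 = 782.833333
Sxy = Σxy − (Σx)(Σy)/n = 3998 − 3634.166667 = 363.833333
Syy = Σy² − (Σy)²/n = 10197 − 10004.166667 = 192.833333
R² = Sxy²/(Sxx·Syy) = (363.833333)²/(782.833333·192.833333) = 0.876907

0.877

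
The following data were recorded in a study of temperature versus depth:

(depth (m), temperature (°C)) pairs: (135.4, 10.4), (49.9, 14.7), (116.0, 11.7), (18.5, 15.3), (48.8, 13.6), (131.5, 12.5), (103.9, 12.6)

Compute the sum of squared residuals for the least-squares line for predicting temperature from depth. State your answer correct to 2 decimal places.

n = 7, Σx = 604, Σy = 90.8, Σxy = 7398.51, Σx² = 65090.32, Σy² = 1195.2
Sxx = Σx² − (Σx)²/n = 65090.32 − 52116.571429 = 12973.748571
Sxy = Σxy − (Σx)(Σy)/n = 7398.51 − 7834.742857 = -436.232857
Syy = Σy² − (Σy)²/n = 1195.2 − 1177.805714 = 17.394286
b = Sxy/Sxx = -436.232857/12973.748571 = -0.033624
SSE = Syy − b·Sxy = 17.394286 − (-0.033624)·(-436.232857) = 2.726273

2.73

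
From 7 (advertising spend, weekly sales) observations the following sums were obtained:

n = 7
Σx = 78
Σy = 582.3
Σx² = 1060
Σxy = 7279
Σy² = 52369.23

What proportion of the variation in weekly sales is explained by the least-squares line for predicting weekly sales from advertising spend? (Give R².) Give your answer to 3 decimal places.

0.833

Sxx = Σx² − (Σx)²/n = 1060 − 869.142857 = 190.857143
Sxy = Σxy − (Σx)(Σy)/n = 7279 − 6488.485714 = 790.514286
Syy = Σy² − (Σy)²/n = 52369.23 − 48439.041429 = 3930.188571
R² = Sxy²/(Sxx·Syy) = (790.514286)²/(190.857143·3930.188571) = 0.833101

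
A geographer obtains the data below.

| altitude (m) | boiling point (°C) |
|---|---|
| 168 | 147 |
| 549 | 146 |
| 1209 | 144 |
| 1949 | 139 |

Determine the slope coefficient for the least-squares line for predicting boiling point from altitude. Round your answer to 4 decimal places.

n = 4, Σx = 3875, Σy = 576, Σxy = 549857, Σx² = 5589907
Sxx = Σx² − (Σx)²/n = 5589907 − 3753906.25 = 1836000.75
Sxy = Σxy − (Σx)(Σy)/n = 549857 − 558000 = -8143
b = Sxy/Sxx = -8143/1836000.75 = -0.004435

-0.0044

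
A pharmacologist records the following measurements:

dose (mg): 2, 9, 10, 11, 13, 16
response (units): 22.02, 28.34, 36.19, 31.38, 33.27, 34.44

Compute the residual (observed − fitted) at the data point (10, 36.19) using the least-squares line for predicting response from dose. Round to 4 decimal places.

5.4040

n = 6, Σx = 61, Σy = 185.64, Σxy = 1989.73, Σx² = 731
Sxx = Σx² − (Σx)²/n = 731 − 620.166667 = 110.833333
Sxy = Σxy − (Σx)(Σy)/n = 1989.73 − 1887.34 = 102.39
b = Sxy/Sxx = 102.39/110.833333 = 0.923820
a = ȳ − b·x̄ = 30.94 − 0.923820·10.166667 = 21.547835
ŷ(10) = 21.547835 + 0.923820·10 = 30.786030
residual = y − ŷ = 36.19 − 30.786030 = 5.403970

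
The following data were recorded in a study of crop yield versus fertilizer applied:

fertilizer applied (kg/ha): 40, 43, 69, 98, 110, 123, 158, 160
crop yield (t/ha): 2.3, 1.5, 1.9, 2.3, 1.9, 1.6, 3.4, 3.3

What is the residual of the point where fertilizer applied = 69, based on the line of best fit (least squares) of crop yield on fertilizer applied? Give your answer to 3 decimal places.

n = 8, Σx = 801, Σy = 18.2, Σxy = 1984, Σx² = 95607
Sxx = Σx² − (Σx)²/n = 95607 − 80200.125 = 15406.875
Sxy = Σxy − (Σx)(Σy)/n = 1984 − 1822.275 = 161.725
b = Sxy/Sxx = 161.725/15406.875 = 0.010497
a = ȳ − b·x̄ = 2.275 − 0.010497·100.125 = 1.223994
ŷ(69) = 1.223994 + 0.010497·69 = 1.948283
residual = y − ŷ = 1.9 − 1.948283 = -0.048283

-0.048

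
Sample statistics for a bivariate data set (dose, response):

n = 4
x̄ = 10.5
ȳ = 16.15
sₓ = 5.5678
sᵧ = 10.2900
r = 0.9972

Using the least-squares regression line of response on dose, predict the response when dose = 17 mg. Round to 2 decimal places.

28.13

b = r · sᵧ/sₓ = 0.9972 · 10.29/5.5678 = 1.842952
a = ȳ − b·x̄ = 16.15 − 1.842952·10.5 = -3.200996
ŷ(17) = a + b·17 = -3.200996 + 1.842952·17 = 28.129188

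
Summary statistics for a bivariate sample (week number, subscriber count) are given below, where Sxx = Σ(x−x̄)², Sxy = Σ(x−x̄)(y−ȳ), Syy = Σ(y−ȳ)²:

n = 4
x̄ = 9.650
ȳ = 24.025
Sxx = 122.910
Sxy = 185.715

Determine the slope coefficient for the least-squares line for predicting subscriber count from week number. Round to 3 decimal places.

b = Sxy/Sxx = 185.715/122.91 = 1.510984

1.511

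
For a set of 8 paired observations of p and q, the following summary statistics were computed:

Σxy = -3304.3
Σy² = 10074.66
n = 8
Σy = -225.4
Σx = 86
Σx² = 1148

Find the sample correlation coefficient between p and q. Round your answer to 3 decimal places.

-0.966

Sxx = Σx² − (Σx)²/n = 1148 − 924.5 = 223.5
Sxy = Σxy − (Σx)(Σy)/n = -3304.3 − (-2423.05) = -881.25
Syy = Σy² − (Σy)²/n = 10074.66 − 6350.645 = 3724.015
r = Sxy/√(Sxx·Syy) = -881.25/√(832317.3525) = -881.25/912.314284 = -0.965950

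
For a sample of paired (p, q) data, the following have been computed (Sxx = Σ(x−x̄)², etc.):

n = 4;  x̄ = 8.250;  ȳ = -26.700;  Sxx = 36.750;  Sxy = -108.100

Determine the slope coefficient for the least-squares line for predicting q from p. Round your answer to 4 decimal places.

b = Sxy/Sxx = -108.1/36.75 = -2.941497

-2.9415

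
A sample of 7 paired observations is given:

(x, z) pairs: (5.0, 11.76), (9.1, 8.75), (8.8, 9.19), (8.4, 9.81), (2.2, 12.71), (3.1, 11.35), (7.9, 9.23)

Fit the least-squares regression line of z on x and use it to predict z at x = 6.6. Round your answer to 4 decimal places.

n = 7, Σx = 44.5, Σy = 72.8, Σxy = 437.765, Σx² = 332.67
Sxx = Σx² − (Σx)²/n = 332.67 − 282.892857 = 49.777143
Sxy = Σxy − (Σx)(Σy)/n = 437.765 − 462.8 = -25.035
b = Sxy/Sxx = -25.035/49.777143 = -0.502942
a = ȳ − b·x̄ = 10.4 − (-0.502942)·6.357143 = 13.597272
ŷ(6.6) = a + b·6.6 = 13.597272 + (-0.502942)·6.6 = 10.277857

10.2779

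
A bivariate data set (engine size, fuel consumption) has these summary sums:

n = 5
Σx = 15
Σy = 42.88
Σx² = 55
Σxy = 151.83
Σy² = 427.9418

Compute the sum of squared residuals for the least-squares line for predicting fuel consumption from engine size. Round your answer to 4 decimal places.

Sxx = Σx² − (Σx)²/n = 55 − 45 = 10
Sxy = Σxy − (Σx)(Σy)/n = 151.83 − 128.64 = 23.19
Syy = Σy² − (Σy)²/n = 427.9418 − 367.73888 = 60.20292
b = Sxy/Sxx = 23.19/10 = 2.319
SSE = Syy − b·Sxy = 60.20292 − 2.319·23.19 = 6.42531

6.4253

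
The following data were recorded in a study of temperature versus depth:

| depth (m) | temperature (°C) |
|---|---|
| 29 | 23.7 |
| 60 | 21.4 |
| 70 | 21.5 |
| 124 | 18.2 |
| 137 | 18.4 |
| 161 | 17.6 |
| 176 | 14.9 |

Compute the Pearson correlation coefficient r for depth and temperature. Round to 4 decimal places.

-0.9757

n = 7, Σx = 757, Σy = 135.7, Σxy = 13709.9, Σx² = 100383, Σy² = 2683.47
Sxx = Σx² − (Σx)²/n = 100383 − 81864.142857 = 18518.857143
Sxy = Σxy − (Σx)(Σy)/n = 13709.9 − 14674.985714 = -965.085714
Syy = Σy² − (Σy)²/n = 2683.47 − 2630.641429 = 52.828571
r = Sxy/√(Sxx·Syy) = -965.085714/√(978324.767347) = -965.085714/989.103011 = -0.975718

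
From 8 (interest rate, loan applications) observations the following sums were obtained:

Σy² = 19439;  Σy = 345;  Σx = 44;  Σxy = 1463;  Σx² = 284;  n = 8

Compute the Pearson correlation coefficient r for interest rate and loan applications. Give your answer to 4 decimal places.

Sxx = Σx² − (Σx)²/n = 284 − 242 = 42
Sxy = Σxy − (Σx)(Σy)/n = 1463 − 1897.5 = -434.5
Syy = Σy² − (Σy)²/n = 19439 − 14878.125 = 4560.875
r = Sxy/√(Sxx·Syy) = -434.5/√(191556.75) = -434.5/437.671966 = -0.992753

-0.9928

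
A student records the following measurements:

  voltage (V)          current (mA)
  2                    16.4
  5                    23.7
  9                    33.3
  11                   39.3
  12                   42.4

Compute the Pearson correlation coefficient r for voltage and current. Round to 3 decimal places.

n = 5, Σx = 39, Σy = 155.1, Σxy = 1392.1, Σx² = 375, Σy² = 5281.79
Sxx = Σx² − (Σx)²/n = 375 − 304.2 = 70.8
Sxy = Σxy − (Σx)(Σy)/n = 1392.1 − 1209.78 = 182.32
Syy = Σy² − (Σy)²/n = 5281.79 − 4811.202 = 470.588
r = Sxy/√(Sxx·Syy) = 182.32/√(33317.6304) = 182.32/182.531177 = 0.998843

0.999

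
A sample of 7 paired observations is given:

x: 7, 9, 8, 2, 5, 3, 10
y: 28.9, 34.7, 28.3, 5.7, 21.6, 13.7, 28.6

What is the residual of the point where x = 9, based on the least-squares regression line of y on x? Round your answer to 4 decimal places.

3.1884

n = 7, Σx = 44, Σy = 161.5, Σxy = 1187.5, Σx² = 332
Sxx = Σx² − (Σx)²/n = 332 − 276.571429 = 55.428571
Sxy = Σxy − (Σx)(Σy)/n = 1187.5 − 1015.142857 = 172.357143
b = Sxy/Sxx = 172.357143/55.428571 = 3.109536
a = ȳ − b·x̄ = 23.071429 − 3.109536·6.285714 = 3.525773
ŷ(9) = 3.525773 + 3.109536·9 = 31.511598
residual = y − ŷ = 34.7 − 31.511598 = 3.188402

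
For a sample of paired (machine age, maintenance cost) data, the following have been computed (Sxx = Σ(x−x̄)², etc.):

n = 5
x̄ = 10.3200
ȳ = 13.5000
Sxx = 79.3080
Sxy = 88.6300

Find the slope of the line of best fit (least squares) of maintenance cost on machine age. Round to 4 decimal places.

b = Sxy/Sxx = 88.63/79.308 = 1.117542

1.1175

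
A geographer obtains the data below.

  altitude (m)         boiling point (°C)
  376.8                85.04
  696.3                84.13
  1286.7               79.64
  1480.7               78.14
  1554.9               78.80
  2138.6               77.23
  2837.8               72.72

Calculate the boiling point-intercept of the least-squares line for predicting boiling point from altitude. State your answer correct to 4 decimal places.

86.7094

n = 7, Σx = 10371.8, Σy = 555.7, Σxy = 802852.491, Σx² = 19519314.12
Sxx = Σx² − (Σx)²/n = 19519314.12 − 15367747.891429 = 4151566.228571
Sxy = Σxy − (Σx)(Σy)/n = 802852.491 − 823372.751429 = -20520.260429
b = Sxy/Sxx = -20520.260429/4151566.228571 = -0.004943
a = ȳ − b·x̄ = 79.385714 − (-0.004943)·1481.685714 = 86.709354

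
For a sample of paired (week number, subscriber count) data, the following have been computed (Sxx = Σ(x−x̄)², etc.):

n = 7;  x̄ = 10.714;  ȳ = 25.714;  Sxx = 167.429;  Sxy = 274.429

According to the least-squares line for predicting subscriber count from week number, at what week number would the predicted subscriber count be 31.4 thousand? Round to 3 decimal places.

b = Sxy/Sxx = 274.429/167.429 = 1.639077
a = ȳ − b·x̄ = 25.714 − 1.639077·10.714 = 8.152930
Set a + b·x = 31.4: x = (31.4 − 8.152930) / 1.639077 = 14.183026

14.183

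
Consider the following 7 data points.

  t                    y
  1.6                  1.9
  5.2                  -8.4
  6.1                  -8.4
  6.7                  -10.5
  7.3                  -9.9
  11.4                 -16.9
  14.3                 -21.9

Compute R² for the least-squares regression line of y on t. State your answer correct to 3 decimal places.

n = 7, Σx = 52.6, Σy = -74.1, Σxy = -740.33, Σx² = 499.44, Σy² = 1118.21
Sxx = Σx² − (Σx)²/n = 499.44 − 395.251429 = 104.188571
Sxy = Σxy − (Σx)(Σy)/n = -740.33 − (-556.808571) = -183.521429
Syy = Σy² − (Σy)²/n = 1118.21 − 784.401429 = 333.808571
R² = Sxy²/(Sxx·Syy) = (-183.521429)²/(104.188571·333.808571) = 0.968403

0.968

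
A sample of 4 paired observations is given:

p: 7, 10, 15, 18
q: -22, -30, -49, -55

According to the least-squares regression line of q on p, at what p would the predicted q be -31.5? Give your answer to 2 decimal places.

n = 4, Σx = 50, Σy = -156, Σxy = -2179, Σx² = 698
Sxx = Σx² − (Σx)²/n = 698 − 625 = 73
Sxy = Σxy − (Σx)(Σy)/n = -2179 − (-1950) = -229
b = Sxy/Sxx = -229/73 = -3.136986
a = ȳ − b·x̄ = -39 − (-3.136986)·12.5 = 0.212329
Set a + b·x = -31.5: x = (-31.5 − 0.212329) / (-3.136986) = 10.109170

10.11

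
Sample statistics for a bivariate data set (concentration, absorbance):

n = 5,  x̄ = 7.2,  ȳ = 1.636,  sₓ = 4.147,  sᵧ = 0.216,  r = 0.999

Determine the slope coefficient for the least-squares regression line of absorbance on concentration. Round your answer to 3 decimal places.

0.052

b = r · sᵧ/sₓ = 0.999 · 0.216/4.147 = 0.052034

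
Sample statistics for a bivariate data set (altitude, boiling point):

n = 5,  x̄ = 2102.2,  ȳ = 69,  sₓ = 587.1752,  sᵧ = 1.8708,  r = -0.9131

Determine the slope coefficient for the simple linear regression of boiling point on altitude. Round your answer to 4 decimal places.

-0.0029

b = r · sᵧ/sₓ = -0.9131 · 1.8708/587.1752 = -0.002909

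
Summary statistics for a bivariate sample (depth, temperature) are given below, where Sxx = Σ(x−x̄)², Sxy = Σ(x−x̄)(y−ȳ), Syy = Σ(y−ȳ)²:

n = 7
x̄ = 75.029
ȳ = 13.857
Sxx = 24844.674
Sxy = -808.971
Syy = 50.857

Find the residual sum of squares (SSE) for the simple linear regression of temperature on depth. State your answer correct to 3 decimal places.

24.516

b = Sxy/Sxx = -808.971/24844.674 = -0.032561
SSE = Syy − b·Sxy = 50.857 − (-0.032561)·(-808.971) = 24.515979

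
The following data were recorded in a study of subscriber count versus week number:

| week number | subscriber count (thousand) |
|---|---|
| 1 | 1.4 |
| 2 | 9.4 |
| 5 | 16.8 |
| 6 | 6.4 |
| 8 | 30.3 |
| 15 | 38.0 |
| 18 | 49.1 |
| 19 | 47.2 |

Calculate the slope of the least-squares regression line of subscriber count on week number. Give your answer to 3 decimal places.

2.528

n = 8, Σx = 74, Σy = 198.6, Σxy = 2735.6, Σx² = 1040
Sxx = Σx² − (Σx)²/n = 1040 − 684.5 = 355.5
Sxy = Σxy − (Σx)(Σy)/n = 2735.6 − 1837.05 = 898.55
b = Sxy/Sxx = 898.55/355.5 = 2.527567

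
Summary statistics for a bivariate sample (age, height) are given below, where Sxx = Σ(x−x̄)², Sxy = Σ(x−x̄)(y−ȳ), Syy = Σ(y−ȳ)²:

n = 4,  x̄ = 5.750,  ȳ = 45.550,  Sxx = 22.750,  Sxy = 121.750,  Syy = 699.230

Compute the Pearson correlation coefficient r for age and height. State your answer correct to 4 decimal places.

0.9653

r = Sxy/√(Sxx·Syy) = 121.75/√(15907.4825) = 121.75/126.124869 = 0.965313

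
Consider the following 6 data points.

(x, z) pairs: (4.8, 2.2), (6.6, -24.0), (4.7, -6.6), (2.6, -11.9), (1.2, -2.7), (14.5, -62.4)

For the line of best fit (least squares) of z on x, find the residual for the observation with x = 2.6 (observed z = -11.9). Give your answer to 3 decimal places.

-8.973

n = 6, Σx = 34.4, Σy = -105.4, Σxy = -1117.84, Σx² = 307.14
Sxx = Σx² − (Σx)²/n = 307.14 − 197.226667 = 109.913333
Sxy = Σxy − (Σx)(Σy)/n = -1117.84 − (-604.293333) = -513.546667
b = Sxy/Sxx = -513.546667/109.913333 = -4.672287
a = ȳ − b·x̄ = -17.566667 − (-4.672287)·5.733333 = 9.221114
ŷ(2.6) = 9.221114 + (-4.672287)·2.6 = -2.926833
residual = y − ŷ = -11.9 − (-2.926833) = -8.973167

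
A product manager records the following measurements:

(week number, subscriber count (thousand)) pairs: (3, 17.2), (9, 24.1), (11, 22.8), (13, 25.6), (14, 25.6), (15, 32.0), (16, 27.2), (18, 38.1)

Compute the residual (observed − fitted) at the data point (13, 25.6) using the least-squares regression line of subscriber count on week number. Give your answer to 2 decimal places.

n = 8, Σx = 99, Σy = 212.6, Σxy = 2811.5, Σx² = 1381
Sxx = Σx² − (Σx)²/n = 1381 − 1225.125 = 155.875
Sxy = Σxy − (Σx)(Σy)/n = 2811.5 − 2630.925 = 180.575
b = Sxy/Sxx = 180.575/155.875 = 1.158460
a = ȳ − b·x̄ = 26.575 − 1.158460·12.375 = 12.239054
ŷ(13) = 12.239054 + 1.158460·13 = 27.299038
residual = y − ŷ = 25.6 − 27.299038 = -1.699038

-1.70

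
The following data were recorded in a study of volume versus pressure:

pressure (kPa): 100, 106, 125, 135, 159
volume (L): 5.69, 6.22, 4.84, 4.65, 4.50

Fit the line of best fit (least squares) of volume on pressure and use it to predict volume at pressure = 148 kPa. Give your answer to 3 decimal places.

n = 5, Σx = 625, Σy = 25.9, Σxy = 3176.57, Σx² = 80367
Sxx = Σx² − (Σx)²/n = 80367 − 78125 = 2242
Sxy = Σxy − (Σx)(Σy)/n = 3176.57 − 3237.5 = -60.93
b = Sxy/Sxx = -60.93/2242 = -0.027177
a = ȳ − b·x̄ = 5.18 − (-0.027177)·125 = 8.577079
ŷ(148) = a + b·148 = 8.577079 + (-0.027177)·148 = 4.554938

4.555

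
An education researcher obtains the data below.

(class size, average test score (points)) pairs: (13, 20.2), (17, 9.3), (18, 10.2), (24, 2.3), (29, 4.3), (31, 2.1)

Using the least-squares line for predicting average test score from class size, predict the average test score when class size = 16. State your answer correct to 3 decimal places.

13.117

n = 6, Σx = 132, Σy = 48.4, Σxy = 849.3, Σx² = 3160
Sxx = Σx² − (Σx)²/n = 3160 − 2904 = 256
Sxy = Σxy − (Σx)(Σy)/n = 849.3 − 1064.8 = -215.5
b = Sxy/Sxx = -215.5/256 = -0.841797
a = ȳ − b·x̄ = 8.066667 − (-0.841797)·22 = 26.586198
ŷ(16) = a + b·16 = 26.586198 + (-0.841797)·16 = 13.117448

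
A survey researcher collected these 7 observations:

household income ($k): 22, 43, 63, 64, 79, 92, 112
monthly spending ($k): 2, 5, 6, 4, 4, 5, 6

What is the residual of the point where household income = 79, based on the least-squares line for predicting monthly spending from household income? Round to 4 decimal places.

-0.9204

n = 7, Σx = 475, Σy = 32, Σxy = 2341, Σx² = 37647
Sxx = Σx² − (Σx)²/n = 37647 − 32232.142857 = 5414.857143
Sxy = Σxy − (Σx)(Σy)/n = 2341 − 2171.428571 = 169.571429
b = Sxy/Sxx = 169.571429/5414.857143 = 0.031316
a = ȳ − b·x̄ = 4.571429 − 0.031316·67.857143 = 2.446417
ŷ(79) = 2.446417 + 0.031316·79 = 4.920378
residual = y − ŷ = 4 − 4.920378 = -0.920378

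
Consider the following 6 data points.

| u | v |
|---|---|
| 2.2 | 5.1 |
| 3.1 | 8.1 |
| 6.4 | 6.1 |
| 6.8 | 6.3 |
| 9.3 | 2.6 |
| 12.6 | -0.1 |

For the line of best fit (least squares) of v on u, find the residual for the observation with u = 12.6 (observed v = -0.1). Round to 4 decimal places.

n = 6, Σx = 40.4, Σy = 28.1, Σxy = 141.13, Σx² = 346.9
Sxx = Σx² − (Σx)²/n = 346.9 − 272.026667 = 74.873333
Sxy = Σxy − (Σx)(Σy)/n = 141.13 − 189.206667 = -48.076667
b = Sxy/Sxx = -48.076667/74.873333 = -0.642107
a = ȳ − b·x̄ = 4.683333 − (-0.642107)·6.733333 = 9.006852
ŷ(12.6) = 9.006852 + (-0.642107)·12.6 = 0.916308
residual = y − ŷ = -0.1 − 0.916308 = -1.016308

-1.0163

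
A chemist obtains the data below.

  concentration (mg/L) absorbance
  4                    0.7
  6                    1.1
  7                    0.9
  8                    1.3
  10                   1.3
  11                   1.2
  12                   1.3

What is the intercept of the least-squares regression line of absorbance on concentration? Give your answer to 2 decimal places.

n = 7, Σx = 58, Σy = 7.8, Σxy = 67.9, Σx² = 530
Sxx = Σx² − (Σx)²/n = 530 − 480.571429 = 49.428571
Sxy = Σxy − (Σx)(Σy)/n = 67.9 − 64.628571 = 3.271429
b = Sxy/Sxx = 3.271429/49.428571 = 0.066185
a = ȳ − b·x̄ = 1.114286 − 0.066185·8.285714 = 0.565896

0.57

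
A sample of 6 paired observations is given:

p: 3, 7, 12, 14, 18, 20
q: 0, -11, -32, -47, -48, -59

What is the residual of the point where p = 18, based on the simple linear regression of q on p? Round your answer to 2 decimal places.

4.68

n = 6, Σx = 74, Σy = -197, Σxy = -3163, Σx² = 1122
Sxx = Σx² − (Σx)²/n = 1122 − 912.666667 = 209.333333
Sxy = Σxy − (Σx)(Σy)/n = -3163 − (-2429.666667) = -733.333333
b = Sxy/Sxx = -733.333333/209.333333 = -3.503185
a = ȳ − b·x̄ = -32.833333 − (-3.503185)·12.333333 = 10.372611
ŷ(18) = 10.372611 + (-3.503185)·18 = -52.684713
residual = y − ŷ = -48 − (-52.684713) = 4.684713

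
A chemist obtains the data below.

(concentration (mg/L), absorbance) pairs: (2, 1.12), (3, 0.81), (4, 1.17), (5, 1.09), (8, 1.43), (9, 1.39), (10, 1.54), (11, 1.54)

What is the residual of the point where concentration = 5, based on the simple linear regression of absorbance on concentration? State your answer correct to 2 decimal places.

n = 8, Σx = 52, Σy = 10.09, Σxy = 71.09, Σx² = 420
Sxx = Σx² − (Σx)²/n = 420 − 338 = 82
Sxy = Σxy − (Σx)(Σy)/n = 71.09 − 65.585 = 5.505
b = Sxy/Sxx = 5.505/82 = 0.067134
a = ȳ − b·x̄ = 1.26125 − 0.067134·6.5 = 0.824878
ŷ(5) = 0.824878 + 0.067134·5 = 1.160549
residual = y − ŷ = 1.09 − 1.160549 = -0.070549

-0.07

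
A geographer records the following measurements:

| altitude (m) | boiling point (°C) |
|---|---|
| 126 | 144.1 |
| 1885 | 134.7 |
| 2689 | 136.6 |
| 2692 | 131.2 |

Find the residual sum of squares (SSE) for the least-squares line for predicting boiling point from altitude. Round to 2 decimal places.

n = 4, Σx = 7392, Σy = 546.6, Σxy = 992573.9, Σx² = 18046686, Σy² = 74781.9
Sxx = Σx² − (Σx)²/n = 18046686 − 13660416 = 4386270
Sxy = Σxy − (Σx)(Σy)/n = 992573.9 − 1010116.8 = -17542.9
Syy = Σy² − (Σy)²/n = 74781.9 − 74692.89 = 89.01
b = Sxy/Sxx = -17542.9/4386270 = -0.004000
SSE = Syy − b·Sxy = 89.01 − (-0.004000)·(-17542.9) = 18.847119

18.85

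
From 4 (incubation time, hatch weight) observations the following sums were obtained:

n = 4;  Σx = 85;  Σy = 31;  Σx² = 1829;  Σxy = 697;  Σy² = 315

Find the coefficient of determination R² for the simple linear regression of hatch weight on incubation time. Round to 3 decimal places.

Sxx = Σx² − (Σx)²/n = 1829 − 1806.25 = 22.75
Sxy = Σxy − (Σx)(Σy)/n = 697 − 658.75 = 38.25
Syy = Σy² − (Σy)²/n = 315 − 240.25 = 74.75
R² = Sxy²/(Sxx·Syy) = (38.25)²/(22.75·74.75) = 0.860340

0.860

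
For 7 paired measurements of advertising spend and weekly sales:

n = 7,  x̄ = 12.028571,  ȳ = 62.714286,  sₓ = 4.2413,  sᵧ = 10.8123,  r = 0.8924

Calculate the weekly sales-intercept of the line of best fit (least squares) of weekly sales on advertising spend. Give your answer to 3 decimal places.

35.349

b = r · sᵧ/sₓ = 0.8924 · 10.8123/4.2413 = 2.274986
a = ȳ − b·x̄ = 62.714286 − 2.274986·12.028571 = 35.349460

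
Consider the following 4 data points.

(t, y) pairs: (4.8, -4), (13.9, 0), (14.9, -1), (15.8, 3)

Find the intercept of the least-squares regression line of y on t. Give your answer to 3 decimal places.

n = 4, Σx = 49.4, Σy = -2, Σxy = 13.3, Σx² = 687.9
Sxx = Σx² − (Σx)²/n = 687.9 − 610.09 = 77.81
Sxy = Σxy − (Σx)(Σy)/n = 13.3 − (-24.7) = 38
b = Sxy/Sxx = 38/77.81 = 0.488369
a = ȳ − b·x̄ = -0.5 − 0.488369·12.35 = -6.531358

-6.531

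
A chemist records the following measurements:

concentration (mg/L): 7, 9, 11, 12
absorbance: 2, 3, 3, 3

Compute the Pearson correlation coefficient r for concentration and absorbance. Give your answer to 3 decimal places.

0.827

n = 4, Σx = 39, Σy = 11, Σxy = 110, Σx² = 395, Σy² = 31
Sxx = Σx² − (Σx)²/n = 395 − 380.25 = 14.75
Sxy = Σxy − (Σx)(Σy)/n = 110 − 107.25 = 2.75
Syy = Σy² − (Σy)²/n = 31 − 30.25 = 0.75
r = Sxy/√(Sxx·Syy) = 2.75/√(11.0625) = 2.75/3.326034 = 0.826811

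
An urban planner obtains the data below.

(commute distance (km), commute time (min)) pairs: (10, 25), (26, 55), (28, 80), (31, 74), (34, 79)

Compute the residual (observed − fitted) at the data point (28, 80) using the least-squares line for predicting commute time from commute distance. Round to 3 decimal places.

n = 5, Σx = 129, Σy = 313, Σxy = 8900, Σx² = 3677
Sxx = Σx² − (Σx)²/n = 3677 − 3328.2 = 348.8
Sxy = Σxy − (Σx)(Σy)/n = 8900 − 8075.4 = 824.6
b = Sxy/Sxx = 824.6/348.8 = 2.364106
a = ȳ − b·x̄ = 62.6 − 2.364106·25.8 = 1.606078
ŷ(28) = 1.606078 + 2.364106·28 = 67.801032
residual = y − ŷ = 80 − 67.801032 = 12.198968

12.199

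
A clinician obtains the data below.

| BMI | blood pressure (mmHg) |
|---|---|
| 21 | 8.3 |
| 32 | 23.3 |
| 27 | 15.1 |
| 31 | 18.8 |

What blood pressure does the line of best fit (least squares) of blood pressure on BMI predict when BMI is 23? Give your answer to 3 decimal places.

n = 4, Σx = 111, Σy = 65.5, Σxy = 1910.4, Σx² = 3155
Sxx = Σx² − (Σx)²/n = 3155 − 3080.25 = 74.75
Sxy = Σxy − (Σx)(Σy)/n = 1910.4 − 1817.625 = 92.775
b = Sxy/Sxx = 92.775/74.75 = 1.241137
a = ȳ − b·x̄ = 16.375 − 1.241137·27.75 = -18.066555
ŷ(23) = a + b·23 = -18.066555 + 1.241137·23 = 10.479599

10.480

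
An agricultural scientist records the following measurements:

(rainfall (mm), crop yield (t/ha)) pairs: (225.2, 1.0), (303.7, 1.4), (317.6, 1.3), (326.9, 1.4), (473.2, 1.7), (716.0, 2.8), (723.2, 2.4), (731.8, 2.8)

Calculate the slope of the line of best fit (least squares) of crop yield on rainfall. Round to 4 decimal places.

n = 8, Σx = 3817.6, Σy = 14.8, Σxy = 8114.88, Σx² = 2145805.82
Sxx = Σx² − (Σx)²/n = 2145805.82 − 1821758.72 = 324047.1
Sxy = Σxy − (Σx)(Σy)/n = 8114.88 − 7062.56 = 1052.32
b = Sxy/Sxx = 1052.32/324047.1 = 0.003247

0.0032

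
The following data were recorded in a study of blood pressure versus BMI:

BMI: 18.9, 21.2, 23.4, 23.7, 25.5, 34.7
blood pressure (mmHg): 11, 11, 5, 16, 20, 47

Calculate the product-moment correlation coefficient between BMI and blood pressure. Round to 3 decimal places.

0.922

n = 6, Σx = 147.4, Σy = 110, Σxy = 3078.2, Σx² = 3770.24, Σy² = 3132
Sxx = Σx² − (Σx)²/n = 3770.24 − 3621.126667 = 149.113333
Sxy = Σxy − (Σx)(Σy)/n = 3078.2 − 2702.333333 = 375.866667
Syy = Σy² − (Σy)²/n = 3132 − 2016.666667 = 1115.333333
r = Sxy/√(Sxx·Syy) = 375.866667/√(166311.071111) = 375.866667/407.812544 = 0.921665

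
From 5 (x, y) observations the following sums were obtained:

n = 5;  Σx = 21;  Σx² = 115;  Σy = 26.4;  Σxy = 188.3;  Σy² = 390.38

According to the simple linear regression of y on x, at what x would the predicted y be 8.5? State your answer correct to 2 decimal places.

5.31

Sxx = Σx² − (Σx)²/n = 115 − 88.2 = 26.8
Sxy = Σxy − (Σx)(Σy)/n = 188.3 − 110.88 = 77.42
b = Sxy/Sxx = 77.42/26.8 = 2.888806
a = ȳ − b·x̄ = 5.28 − 2.888806·4.2 = -6.852985
Set a + b·x = 8.5: x = (8.5 − (-6.852985)) / 2.888806 = 5.314647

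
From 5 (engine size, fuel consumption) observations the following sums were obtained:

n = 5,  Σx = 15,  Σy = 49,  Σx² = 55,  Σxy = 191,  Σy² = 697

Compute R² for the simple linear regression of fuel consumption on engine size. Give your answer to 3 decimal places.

Sxx = Σx² − (Σx)²/n = 55 − 45 = 10
Sxy = Σxy − (Σx)(Σy)/n = 191 − 147 = 44
Syy = Σy² − (Σy)²/n = 697 − 480.2 = 216.8
R² = Sxy²/(Sxx·Syy) = (44)²/(10·216.8) = 0.892989

0.893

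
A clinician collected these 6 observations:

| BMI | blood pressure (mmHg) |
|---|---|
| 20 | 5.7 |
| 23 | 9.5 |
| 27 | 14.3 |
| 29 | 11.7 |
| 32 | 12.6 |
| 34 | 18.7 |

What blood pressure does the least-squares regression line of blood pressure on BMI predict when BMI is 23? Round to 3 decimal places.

n = 6, Σx = 165, Σy = 72.5, Σxy = 2096.9, Σx² = 4679
Sxx = Σx² − (Σx)²/n = 4679 − 4537.5 = 141.5
Sxy = Σxy − (Σx)(Σy)/n = 2096.9 − 1993.75 = 103.15
b = Sxy/Sxx = 103.15/141.5 = 0.728975
a = ȳ − b·x̄ = 12.083333 − 0.728975·27.5 = -7.963486
ŷ(23) = a + b·23 = -7.963486 + 0.728975·23 = 8.802945

8.803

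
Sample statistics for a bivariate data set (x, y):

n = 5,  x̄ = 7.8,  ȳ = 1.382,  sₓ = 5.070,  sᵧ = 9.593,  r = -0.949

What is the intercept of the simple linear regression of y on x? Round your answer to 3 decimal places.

b = r · sᵧ/sₓ = -0.949 · 9.593/5.07 = -1.795613
a = ȳ − b·x̄ = 1.382 − (-1.795613)·7.8 = 15.38778

15.388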